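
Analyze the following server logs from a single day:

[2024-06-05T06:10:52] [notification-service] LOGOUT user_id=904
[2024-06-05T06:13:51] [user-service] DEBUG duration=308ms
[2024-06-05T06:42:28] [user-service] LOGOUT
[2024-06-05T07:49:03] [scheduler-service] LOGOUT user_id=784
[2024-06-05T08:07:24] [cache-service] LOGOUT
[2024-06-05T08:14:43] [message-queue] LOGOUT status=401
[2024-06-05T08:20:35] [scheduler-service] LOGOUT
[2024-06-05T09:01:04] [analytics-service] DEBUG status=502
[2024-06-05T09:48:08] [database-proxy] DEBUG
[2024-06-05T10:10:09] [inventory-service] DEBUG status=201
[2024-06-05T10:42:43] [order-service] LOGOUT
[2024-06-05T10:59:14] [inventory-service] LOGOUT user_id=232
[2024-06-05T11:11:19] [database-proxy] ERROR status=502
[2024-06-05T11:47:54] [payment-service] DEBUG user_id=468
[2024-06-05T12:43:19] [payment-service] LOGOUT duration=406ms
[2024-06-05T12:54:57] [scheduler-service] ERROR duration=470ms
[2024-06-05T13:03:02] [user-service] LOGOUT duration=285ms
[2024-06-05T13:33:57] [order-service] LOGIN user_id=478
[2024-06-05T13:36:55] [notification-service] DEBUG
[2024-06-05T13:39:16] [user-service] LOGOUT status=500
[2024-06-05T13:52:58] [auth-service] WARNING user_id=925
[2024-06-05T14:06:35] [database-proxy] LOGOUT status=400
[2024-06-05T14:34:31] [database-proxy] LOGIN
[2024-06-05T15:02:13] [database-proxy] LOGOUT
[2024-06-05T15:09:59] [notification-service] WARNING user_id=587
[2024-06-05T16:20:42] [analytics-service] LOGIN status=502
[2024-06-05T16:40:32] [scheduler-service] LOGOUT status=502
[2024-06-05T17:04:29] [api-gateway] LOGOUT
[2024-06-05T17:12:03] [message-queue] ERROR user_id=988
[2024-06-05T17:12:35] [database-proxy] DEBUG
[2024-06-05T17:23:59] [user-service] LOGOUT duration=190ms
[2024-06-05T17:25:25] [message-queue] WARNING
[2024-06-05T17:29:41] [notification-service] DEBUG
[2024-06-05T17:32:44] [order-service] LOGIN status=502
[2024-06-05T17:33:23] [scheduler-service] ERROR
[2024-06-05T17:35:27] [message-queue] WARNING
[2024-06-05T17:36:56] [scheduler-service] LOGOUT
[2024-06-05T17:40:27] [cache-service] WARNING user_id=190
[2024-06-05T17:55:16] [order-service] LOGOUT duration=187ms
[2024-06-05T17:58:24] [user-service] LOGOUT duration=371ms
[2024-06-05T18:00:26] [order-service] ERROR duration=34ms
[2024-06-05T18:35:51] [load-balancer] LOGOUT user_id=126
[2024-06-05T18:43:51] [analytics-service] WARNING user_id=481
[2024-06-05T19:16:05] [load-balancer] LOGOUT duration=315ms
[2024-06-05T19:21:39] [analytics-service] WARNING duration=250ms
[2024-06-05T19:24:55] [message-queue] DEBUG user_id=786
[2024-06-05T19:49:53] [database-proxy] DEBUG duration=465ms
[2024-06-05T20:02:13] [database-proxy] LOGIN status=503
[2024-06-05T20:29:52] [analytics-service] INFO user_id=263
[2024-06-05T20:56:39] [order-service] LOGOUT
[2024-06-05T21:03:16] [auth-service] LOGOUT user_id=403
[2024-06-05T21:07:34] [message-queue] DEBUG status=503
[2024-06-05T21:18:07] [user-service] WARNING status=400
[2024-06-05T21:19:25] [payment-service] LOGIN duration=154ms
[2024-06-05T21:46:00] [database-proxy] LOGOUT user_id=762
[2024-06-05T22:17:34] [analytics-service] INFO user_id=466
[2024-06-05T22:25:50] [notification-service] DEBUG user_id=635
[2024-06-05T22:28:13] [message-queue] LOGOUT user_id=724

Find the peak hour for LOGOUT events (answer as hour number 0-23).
17

To find the peak hour:

1. Group all LOGOUT events by hour
2. Count events in each hour
3. Find hour with maximum count
4. Peak hour: 17 (with 5 events)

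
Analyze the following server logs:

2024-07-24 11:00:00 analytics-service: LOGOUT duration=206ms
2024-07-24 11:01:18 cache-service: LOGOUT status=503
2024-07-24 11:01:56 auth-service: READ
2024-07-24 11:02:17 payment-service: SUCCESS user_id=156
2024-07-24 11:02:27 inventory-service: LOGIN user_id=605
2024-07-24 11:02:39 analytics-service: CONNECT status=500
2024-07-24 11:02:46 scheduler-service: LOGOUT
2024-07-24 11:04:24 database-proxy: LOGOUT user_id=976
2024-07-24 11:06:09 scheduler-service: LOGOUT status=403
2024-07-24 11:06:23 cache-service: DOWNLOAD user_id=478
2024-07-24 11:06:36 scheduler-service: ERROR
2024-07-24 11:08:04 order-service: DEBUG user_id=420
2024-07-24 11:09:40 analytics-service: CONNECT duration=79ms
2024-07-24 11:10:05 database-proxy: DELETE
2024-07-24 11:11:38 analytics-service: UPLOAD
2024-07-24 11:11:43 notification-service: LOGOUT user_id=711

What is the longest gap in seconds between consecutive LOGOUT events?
334

To find the longest gap:

1. Extract all LOGOUT events in chronological order
2. Calculate time differences between consecutive events
3. Find the maximum difference
4. Longest gap: 334 seconds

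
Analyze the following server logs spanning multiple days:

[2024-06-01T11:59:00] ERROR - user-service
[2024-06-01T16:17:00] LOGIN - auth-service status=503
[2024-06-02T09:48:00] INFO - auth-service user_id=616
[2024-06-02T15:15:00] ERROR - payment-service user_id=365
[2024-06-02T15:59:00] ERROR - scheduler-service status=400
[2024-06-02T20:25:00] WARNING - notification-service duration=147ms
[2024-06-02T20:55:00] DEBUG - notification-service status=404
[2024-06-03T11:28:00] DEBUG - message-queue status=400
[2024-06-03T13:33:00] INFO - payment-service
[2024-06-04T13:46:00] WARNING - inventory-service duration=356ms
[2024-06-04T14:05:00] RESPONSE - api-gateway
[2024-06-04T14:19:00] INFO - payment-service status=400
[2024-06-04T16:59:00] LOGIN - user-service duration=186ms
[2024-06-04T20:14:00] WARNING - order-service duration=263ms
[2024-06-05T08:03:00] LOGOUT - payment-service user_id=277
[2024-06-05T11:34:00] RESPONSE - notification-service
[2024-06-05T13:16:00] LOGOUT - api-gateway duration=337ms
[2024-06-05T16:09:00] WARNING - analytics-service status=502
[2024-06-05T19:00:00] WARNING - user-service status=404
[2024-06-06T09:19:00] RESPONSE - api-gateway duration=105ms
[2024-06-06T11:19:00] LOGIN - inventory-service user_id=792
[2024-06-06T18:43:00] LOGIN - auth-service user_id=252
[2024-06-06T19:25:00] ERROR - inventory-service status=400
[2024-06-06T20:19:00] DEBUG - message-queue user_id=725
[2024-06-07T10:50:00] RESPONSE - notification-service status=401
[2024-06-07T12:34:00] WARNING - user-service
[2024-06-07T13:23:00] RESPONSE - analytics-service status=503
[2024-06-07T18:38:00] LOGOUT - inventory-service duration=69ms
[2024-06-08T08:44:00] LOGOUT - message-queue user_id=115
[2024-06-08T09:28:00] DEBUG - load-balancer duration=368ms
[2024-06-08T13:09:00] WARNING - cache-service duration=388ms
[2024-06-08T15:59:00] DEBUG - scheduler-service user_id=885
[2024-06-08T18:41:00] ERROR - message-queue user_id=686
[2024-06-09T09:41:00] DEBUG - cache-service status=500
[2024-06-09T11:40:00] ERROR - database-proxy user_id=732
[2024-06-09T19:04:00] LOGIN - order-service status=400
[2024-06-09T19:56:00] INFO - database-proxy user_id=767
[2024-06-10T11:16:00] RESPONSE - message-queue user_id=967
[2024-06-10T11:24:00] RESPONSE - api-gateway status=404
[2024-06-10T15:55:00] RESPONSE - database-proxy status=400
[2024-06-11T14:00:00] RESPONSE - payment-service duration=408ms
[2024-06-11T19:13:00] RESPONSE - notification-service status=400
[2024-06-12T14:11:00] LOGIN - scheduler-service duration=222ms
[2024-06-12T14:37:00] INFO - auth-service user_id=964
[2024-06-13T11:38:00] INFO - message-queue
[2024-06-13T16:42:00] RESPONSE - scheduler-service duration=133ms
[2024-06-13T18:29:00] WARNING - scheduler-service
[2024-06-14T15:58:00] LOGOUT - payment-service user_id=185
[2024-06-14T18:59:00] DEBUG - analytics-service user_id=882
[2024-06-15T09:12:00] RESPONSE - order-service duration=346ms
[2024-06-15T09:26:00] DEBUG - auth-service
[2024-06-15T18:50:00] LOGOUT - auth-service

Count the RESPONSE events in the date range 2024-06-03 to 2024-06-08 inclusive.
5

To filter by date range:

1. Date range: 2024-06-03 through 2024-06-08, both dates inclusive
2. Filter for RESPONSE events whose date falls in this range
3. Count matching events: 5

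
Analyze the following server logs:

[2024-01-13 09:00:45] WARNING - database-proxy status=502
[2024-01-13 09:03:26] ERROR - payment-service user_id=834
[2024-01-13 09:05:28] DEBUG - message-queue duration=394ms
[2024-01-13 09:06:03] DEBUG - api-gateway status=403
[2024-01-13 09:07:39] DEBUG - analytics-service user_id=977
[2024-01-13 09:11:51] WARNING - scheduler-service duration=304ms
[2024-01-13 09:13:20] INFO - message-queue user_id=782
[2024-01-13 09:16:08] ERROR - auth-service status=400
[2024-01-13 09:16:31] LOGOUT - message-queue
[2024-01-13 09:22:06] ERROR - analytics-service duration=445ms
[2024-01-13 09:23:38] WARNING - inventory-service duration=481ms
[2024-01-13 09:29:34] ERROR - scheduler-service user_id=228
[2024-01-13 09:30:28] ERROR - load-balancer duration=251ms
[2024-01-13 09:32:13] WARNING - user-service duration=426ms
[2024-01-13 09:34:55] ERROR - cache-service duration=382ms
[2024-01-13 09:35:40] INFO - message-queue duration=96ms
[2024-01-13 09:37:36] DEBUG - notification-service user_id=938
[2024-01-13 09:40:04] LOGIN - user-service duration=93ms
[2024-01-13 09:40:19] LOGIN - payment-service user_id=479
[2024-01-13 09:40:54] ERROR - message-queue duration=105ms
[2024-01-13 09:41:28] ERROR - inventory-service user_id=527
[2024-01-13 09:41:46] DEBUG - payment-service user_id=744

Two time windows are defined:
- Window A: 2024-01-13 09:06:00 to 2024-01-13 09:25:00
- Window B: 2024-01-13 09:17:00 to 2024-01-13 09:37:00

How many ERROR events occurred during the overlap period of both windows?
1

To find overlap events:

1. Window A: 2024-01-13 09:06:00 to 2024-01-13 09:25:00
2. Window B: 2024-01-13 09:17:00 to 2024-01-13 09:37:00
3. Overlap period: 2024-01-13 09:17:00 to 2024-01-13 09:25:00
4. Count ERROR events in overlap: 1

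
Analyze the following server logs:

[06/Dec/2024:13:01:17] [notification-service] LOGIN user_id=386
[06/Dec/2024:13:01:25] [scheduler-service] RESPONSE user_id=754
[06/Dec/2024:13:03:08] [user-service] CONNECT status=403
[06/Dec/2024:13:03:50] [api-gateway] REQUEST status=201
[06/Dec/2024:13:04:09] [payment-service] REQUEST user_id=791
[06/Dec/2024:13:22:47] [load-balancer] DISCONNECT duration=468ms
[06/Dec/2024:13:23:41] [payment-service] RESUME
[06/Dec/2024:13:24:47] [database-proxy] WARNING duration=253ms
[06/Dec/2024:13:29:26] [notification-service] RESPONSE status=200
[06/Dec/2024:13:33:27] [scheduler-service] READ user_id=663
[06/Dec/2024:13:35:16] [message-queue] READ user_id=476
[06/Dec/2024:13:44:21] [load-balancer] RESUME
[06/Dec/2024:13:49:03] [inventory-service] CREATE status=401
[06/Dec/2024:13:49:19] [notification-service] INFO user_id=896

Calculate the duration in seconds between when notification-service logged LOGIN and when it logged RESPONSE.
1689

To find the time between events:

1. Locate the first LOGIN event for notification-service: 06/Dec/2024:13:01:17
2. Locate the first RESPONSE event for notification-service: 06/Dec/2024:13:29:26
3. Calculate the difference: 06/Dec/2024:13:29:26 - 06/Dec/2024:13:01:17 = 1689 seconds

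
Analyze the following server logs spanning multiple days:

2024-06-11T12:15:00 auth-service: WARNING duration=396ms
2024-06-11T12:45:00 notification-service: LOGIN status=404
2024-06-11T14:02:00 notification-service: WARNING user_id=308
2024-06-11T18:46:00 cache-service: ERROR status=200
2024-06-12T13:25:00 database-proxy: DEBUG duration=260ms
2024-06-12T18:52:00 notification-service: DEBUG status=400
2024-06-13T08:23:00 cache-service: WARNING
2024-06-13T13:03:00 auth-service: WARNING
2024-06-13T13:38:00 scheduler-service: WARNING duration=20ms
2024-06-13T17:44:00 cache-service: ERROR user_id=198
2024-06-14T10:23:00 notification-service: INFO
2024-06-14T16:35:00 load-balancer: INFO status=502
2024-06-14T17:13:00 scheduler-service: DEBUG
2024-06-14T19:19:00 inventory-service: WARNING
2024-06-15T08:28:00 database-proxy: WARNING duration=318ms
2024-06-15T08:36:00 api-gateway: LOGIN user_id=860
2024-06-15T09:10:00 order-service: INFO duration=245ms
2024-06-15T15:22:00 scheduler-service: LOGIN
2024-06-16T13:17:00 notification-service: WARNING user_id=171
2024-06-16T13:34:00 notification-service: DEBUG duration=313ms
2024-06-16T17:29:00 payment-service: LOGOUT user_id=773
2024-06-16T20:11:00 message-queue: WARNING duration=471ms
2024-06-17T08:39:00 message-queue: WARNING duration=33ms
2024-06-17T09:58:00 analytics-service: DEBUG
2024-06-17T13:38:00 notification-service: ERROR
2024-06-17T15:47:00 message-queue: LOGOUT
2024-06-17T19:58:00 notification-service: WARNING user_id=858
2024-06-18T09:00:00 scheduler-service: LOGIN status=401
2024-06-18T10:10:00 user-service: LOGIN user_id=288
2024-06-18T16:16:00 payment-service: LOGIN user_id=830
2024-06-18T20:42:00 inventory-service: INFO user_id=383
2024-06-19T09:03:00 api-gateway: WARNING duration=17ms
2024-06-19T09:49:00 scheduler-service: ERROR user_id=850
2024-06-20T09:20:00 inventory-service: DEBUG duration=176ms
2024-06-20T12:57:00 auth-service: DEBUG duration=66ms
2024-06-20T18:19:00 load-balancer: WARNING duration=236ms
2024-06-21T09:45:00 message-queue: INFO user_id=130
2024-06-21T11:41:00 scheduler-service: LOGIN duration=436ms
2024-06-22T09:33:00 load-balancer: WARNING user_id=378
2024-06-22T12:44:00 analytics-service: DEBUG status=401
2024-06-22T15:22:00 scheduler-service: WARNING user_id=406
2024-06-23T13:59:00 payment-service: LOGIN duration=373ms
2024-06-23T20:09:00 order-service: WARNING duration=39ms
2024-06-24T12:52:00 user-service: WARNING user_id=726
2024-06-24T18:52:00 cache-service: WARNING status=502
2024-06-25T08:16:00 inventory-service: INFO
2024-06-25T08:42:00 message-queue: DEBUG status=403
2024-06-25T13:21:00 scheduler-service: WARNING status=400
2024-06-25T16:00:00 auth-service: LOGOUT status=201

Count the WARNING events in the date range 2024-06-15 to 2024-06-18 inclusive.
5

To filter by date range:

1. Date range: 2024-06-15 through 2024-06-18, both dates inclusive
2. Filter for WARNING events whose date falls in this range
3. Count matching events: 5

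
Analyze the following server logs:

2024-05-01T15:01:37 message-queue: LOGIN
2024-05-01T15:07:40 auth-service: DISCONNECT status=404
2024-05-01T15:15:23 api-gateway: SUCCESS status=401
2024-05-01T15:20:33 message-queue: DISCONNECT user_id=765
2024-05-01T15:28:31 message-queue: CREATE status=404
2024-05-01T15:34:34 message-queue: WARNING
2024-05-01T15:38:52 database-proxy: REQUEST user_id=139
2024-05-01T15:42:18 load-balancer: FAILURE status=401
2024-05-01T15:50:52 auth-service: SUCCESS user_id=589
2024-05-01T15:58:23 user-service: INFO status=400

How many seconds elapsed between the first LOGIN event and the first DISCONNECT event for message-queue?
1136

To find the time between events:

1. Locate the first LOGIN event for message-queue: 2024-05-01T15:01:37
2. Locate the first DISCONNECT event for message-queue: 2024-05-01T15:20:33
3. Calculate the difference: 2024-05-01T15:20:33 - 2024-05-01T15:01:37 = 1136 seconds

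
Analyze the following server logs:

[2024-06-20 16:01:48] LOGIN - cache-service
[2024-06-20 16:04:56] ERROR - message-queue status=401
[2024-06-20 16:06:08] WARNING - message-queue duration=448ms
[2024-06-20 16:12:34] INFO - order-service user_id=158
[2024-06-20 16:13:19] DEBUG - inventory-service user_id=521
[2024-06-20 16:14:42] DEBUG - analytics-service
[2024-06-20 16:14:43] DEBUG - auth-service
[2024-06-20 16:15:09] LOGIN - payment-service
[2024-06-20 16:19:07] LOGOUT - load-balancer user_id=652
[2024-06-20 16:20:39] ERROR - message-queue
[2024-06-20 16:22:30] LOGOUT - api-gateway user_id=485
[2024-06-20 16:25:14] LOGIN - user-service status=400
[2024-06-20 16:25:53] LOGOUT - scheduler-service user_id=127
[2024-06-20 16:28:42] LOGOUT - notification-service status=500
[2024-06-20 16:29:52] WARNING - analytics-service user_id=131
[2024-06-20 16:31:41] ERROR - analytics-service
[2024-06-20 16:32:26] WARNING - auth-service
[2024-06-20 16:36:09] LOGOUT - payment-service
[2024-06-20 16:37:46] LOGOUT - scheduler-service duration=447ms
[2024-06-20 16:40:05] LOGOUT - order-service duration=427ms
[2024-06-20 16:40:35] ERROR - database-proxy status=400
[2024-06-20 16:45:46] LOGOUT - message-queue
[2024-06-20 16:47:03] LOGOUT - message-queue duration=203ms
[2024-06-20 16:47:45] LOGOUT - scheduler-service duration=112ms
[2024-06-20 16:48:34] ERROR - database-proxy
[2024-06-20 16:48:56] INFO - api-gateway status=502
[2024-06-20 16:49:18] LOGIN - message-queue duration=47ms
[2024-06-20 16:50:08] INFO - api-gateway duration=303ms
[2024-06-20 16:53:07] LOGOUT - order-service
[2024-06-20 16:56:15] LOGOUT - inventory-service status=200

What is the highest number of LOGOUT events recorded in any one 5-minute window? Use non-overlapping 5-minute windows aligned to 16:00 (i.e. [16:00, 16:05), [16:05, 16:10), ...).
3

To find the burst window:

1. Divide the log period into non-overlapping 5-minute windows starting at 16:00
2. Count LOGOUT events in each window
3. Find the window with maximum count
4. Maximum events in a window: 3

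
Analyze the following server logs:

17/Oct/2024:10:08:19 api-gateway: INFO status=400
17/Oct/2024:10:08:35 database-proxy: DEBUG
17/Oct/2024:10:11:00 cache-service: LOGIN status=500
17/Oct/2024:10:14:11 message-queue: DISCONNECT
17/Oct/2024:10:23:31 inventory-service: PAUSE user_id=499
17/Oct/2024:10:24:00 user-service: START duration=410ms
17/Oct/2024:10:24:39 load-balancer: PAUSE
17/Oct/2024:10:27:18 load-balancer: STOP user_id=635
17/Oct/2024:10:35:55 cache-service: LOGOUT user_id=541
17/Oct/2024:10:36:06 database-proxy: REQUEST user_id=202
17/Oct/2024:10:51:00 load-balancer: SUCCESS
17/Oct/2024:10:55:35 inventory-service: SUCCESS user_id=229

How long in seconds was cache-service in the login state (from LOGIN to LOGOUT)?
1495

To calculate state duration:

1. Find LOGIN event for cache-service: 17/Oct/2024:10:11:00
2. Find LOGOUT event for cache-service: 17/Oct/2024:10:35:55
3. Calculate duration: 17/Oct/2024:10:35:55 - 17/Oct/2024:10:11:00 = 1495 seconds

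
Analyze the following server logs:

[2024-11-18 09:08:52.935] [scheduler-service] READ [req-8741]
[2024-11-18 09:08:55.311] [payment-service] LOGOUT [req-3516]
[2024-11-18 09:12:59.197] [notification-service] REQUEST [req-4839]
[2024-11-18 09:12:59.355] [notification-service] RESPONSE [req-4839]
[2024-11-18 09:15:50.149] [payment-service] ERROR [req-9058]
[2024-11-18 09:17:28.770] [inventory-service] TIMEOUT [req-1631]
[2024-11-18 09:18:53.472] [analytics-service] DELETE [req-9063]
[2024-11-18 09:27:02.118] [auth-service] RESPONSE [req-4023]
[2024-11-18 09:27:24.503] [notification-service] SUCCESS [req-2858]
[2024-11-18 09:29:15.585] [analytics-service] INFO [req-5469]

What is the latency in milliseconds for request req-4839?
158

To calculate latency:

1. Find REQUEST with id req-4839: 2024-11-18 09:12:59.197
2. Find RESPONSE with id req-4839: 2024-11-18 09:12:59.355
3. Latency: 2024-11-18 09:12:59.355 - 2024-11-18 09:12:59.197 = 158ms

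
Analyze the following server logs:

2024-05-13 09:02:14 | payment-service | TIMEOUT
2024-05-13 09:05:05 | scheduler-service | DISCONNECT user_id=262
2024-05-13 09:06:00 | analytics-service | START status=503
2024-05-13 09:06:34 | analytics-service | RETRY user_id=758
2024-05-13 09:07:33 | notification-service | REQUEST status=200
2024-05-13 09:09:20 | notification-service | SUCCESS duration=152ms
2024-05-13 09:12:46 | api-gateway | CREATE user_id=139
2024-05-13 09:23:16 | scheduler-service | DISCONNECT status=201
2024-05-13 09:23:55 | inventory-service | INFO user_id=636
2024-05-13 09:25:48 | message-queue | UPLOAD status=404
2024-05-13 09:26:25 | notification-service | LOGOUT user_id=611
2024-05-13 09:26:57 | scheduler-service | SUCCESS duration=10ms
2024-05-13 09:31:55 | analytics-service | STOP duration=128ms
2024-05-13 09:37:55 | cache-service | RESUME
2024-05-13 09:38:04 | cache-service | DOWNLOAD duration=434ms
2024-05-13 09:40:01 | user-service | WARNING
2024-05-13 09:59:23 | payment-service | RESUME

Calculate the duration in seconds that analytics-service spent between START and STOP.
1555

To calculate state duration:

1. Find START event for analytics-service: 2024-05-13 09:06:00
2. Find STOP event for analytics-service: 2024-05-13 09:31:55
3. Calculate duration: 2024-05-13 09:31:55 - 2024-05-13 09:06:00 = 1555 seconds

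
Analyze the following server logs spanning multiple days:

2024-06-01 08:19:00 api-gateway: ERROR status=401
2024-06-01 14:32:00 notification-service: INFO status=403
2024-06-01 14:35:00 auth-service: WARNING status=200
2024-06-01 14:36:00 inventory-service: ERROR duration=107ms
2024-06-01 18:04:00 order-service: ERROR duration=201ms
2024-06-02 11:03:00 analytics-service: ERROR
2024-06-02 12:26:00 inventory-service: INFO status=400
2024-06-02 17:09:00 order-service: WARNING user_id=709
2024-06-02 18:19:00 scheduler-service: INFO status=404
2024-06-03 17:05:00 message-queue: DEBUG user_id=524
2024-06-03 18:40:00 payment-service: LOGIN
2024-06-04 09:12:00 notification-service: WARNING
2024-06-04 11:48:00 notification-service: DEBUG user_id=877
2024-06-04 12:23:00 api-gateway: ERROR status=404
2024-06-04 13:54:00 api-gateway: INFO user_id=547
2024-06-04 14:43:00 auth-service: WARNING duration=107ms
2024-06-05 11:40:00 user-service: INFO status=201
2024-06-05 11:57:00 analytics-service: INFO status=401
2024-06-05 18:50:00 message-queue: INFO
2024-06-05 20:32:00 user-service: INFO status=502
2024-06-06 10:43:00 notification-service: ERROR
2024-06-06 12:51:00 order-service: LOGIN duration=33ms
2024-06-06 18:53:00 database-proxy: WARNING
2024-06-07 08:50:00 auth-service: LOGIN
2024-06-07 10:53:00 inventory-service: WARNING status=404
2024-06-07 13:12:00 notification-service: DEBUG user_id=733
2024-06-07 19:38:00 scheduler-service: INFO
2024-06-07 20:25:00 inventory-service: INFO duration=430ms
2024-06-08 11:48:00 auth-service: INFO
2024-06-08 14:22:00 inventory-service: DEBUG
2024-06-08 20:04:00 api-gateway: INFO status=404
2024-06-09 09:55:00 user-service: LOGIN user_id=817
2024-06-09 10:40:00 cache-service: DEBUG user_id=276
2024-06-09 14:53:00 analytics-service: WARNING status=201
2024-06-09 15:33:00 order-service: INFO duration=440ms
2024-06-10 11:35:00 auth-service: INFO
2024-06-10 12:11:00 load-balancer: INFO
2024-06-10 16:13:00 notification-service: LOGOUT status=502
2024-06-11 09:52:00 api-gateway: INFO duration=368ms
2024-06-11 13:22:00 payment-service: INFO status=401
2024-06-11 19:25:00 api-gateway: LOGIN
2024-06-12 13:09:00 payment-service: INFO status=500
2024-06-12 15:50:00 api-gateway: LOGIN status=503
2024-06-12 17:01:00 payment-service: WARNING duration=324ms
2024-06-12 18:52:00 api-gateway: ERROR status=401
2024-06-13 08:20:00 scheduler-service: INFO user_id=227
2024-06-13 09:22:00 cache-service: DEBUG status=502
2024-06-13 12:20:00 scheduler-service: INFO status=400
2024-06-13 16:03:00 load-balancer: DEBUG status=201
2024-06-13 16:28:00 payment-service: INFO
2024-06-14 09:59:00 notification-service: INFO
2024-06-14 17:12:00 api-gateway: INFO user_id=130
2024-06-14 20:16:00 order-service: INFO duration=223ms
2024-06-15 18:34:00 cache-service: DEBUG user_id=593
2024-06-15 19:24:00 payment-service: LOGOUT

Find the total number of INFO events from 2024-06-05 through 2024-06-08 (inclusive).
8

To filter by date range:

1. Date range: 2024-06-05 through 2024-06-08, both dates inclusive
2. Filter for INFO events whose date falls in this range
3. Count matching events: 8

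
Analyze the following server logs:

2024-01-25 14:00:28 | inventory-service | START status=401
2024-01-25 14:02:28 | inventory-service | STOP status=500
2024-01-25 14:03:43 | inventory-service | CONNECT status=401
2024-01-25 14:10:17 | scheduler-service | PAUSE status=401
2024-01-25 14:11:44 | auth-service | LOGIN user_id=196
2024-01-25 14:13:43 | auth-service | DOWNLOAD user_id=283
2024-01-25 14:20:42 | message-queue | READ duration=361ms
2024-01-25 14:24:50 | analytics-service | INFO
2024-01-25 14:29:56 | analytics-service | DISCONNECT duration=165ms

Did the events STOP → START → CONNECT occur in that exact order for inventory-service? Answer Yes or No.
No

To verify sequence order:

1. Find all events in sequence STOP → START → CONNECT for inventory-service
2. Extract their timestamps
3. Check if timestamps are in ascending order
4. Result: No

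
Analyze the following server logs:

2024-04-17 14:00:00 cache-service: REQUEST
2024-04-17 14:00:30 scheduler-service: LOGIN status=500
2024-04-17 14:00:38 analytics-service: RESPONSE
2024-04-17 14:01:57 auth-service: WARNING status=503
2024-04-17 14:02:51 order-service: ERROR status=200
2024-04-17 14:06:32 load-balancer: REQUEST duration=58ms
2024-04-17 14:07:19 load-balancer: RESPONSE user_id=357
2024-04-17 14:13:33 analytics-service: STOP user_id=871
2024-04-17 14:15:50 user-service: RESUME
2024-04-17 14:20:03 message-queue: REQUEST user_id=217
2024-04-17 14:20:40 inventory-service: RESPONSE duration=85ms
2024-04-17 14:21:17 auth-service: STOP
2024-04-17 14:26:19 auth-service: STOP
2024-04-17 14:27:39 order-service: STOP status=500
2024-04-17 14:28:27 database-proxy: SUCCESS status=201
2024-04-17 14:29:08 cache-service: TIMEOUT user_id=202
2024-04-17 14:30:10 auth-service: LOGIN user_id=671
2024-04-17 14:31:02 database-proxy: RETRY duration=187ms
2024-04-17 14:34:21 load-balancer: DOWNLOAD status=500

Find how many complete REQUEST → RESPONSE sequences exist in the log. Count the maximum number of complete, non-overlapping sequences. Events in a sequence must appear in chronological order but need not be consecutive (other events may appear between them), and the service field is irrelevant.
3

To count sequences:

1. Look for pattern: REQUEST → RESPONSE
2. Greedily scan the log in chronological order, matching each sequence element in turn (ignoring service)
3. Each time the full pattern completes, increment the count and restart matching from the next event
4. Complete non-overlapping sequences found: 3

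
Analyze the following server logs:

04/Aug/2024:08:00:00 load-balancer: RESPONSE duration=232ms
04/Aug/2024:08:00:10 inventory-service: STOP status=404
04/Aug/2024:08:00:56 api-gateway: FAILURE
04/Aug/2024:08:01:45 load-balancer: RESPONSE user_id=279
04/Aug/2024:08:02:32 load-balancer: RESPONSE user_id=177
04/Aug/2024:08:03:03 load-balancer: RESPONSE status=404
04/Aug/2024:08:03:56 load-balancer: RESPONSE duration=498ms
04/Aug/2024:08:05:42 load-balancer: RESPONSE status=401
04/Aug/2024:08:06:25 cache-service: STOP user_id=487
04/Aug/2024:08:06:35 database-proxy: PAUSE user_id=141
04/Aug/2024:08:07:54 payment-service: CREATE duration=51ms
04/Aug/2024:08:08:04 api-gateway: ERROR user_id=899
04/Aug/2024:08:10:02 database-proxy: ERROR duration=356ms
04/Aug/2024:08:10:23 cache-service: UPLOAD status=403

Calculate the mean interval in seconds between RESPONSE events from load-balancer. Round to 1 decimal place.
68.4

To calculate average interval:

1. Find all RESPONSE events for load-balancer in order
2. Calculate time gaps between consecutive events
3. Compute mean of gaps: 342 / 5 = 68.4 seconds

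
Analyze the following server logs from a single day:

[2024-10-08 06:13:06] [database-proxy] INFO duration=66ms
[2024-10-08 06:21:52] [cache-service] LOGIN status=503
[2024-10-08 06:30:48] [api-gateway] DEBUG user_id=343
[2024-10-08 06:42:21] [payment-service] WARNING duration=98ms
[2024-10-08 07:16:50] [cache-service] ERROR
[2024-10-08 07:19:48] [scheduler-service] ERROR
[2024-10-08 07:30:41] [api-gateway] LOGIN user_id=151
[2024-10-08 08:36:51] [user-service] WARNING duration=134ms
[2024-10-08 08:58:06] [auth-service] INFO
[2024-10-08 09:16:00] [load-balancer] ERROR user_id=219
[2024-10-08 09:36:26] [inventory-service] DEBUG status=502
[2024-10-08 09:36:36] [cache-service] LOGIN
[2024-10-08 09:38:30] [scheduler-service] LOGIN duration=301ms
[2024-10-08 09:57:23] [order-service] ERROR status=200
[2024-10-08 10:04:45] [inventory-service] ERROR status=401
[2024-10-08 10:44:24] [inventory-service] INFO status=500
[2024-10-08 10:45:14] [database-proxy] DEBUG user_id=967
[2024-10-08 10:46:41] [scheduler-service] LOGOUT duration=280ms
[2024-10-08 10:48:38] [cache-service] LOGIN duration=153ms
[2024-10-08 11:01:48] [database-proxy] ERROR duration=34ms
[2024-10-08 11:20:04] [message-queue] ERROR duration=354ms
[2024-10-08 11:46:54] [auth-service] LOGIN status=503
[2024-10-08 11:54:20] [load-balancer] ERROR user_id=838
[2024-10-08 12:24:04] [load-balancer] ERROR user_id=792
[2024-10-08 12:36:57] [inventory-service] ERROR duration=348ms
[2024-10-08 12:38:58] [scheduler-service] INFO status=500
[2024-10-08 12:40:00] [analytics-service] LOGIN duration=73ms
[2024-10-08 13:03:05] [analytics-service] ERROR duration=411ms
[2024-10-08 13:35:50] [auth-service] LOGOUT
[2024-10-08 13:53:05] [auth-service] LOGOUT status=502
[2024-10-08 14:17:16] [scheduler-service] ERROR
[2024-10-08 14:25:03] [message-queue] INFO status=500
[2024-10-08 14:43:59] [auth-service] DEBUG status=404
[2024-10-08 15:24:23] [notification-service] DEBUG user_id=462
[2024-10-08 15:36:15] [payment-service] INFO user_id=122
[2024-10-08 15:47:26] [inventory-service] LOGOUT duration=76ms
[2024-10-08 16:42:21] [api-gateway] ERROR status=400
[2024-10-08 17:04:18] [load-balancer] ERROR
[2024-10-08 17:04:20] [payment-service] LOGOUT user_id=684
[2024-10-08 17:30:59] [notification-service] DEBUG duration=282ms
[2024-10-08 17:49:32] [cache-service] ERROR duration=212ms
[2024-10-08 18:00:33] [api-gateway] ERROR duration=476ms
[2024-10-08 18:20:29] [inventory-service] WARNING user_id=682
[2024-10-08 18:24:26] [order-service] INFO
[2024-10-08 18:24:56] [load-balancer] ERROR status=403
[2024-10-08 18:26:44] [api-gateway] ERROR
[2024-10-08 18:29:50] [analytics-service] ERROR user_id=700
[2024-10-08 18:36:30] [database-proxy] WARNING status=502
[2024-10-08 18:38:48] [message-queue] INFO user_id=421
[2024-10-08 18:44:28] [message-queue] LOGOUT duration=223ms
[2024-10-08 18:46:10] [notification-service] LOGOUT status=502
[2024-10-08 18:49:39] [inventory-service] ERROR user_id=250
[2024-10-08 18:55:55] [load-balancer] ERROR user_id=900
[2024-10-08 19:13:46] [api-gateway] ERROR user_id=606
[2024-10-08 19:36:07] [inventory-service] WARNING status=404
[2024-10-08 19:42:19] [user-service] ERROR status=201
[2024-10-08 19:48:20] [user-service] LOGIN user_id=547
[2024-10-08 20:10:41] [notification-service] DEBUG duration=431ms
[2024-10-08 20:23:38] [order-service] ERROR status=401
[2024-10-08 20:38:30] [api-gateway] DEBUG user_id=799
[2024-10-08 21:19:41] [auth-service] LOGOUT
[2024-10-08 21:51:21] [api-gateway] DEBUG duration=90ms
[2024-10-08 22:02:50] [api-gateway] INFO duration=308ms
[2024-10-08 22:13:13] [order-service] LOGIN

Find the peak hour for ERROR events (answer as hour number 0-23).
18

To find the peak hour:

1. Group all ERROR events by hour
2. Count events in each hour
3. Find hour with maximum count
4. Peak hour: 18 (with 6 events)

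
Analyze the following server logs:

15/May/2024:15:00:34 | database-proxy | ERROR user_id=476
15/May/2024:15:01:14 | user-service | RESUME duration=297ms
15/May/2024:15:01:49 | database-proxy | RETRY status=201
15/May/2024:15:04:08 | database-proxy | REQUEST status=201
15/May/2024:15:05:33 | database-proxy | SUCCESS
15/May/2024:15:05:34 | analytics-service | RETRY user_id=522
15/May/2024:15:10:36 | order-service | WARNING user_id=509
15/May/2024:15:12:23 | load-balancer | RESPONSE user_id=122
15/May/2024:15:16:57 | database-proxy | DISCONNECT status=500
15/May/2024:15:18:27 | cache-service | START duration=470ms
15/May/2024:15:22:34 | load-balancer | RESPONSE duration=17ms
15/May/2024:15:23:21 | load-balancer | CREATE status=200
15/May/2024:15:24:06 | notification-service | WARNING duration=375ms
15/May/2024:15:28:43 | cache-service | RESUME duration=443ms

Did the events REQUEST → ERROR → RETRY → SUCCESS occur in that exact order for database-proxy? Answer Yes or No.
No

To verify sequence order:

1. Find all events in sequence REQUEST → ERROR → RETRY → SUCCESS for database-proxy
2. Extract their timestamps
3. Check if timestamps are in ascending order
4. Result: No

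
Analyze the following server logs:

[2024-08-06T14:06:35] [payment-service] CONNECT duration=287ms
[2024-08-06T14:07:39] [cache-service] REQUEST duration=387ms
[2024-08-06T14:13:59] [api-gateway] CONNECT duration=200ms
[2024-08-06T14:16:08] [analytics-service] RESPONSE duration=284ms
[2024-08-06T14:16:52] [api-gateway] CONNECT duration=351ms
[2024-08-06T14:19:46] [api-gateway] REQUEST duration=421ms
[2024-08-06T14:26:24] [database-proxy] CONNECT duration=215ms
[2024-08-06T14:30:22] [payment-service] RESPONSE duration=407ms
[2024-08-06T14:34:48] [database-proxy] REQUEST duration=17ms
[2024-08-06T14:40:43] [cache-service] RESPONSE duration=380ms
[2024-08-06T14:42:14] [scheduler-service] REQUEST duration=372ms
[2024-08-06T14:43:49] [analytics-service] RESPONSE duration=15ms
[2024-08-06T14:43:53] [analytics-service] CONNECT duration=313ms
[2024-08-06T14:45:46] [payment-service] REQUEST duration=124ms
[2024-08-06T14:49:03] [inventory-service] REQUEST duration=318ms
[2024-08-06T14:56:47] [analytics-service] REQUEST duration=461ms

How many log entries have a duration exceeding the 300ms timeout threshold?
9

To count timeouts:

1. Threshold: 300ms
2. Extract duration from each log entry
3. Count entries where duration > 300
4. Timeout count: 9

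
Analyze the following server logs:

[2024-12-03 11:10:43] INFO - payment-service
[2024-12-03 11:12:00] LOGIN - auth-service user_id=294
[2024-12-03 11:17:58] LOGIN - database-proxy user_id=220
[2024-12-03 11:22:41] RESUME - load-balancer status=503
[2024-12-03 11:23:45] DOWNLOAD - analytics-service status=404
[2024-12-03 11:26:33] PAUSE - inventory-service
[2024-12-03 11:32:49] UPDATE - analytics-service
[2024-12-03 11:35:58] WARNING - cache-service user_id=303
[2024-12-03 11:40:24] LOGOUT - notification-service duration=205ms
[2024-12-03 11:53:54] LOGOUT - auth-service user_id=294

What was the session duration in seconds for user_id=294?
2514

To calculate session duration:

1. Find LOGIN event for user_id=294: 2024-12-03 11:12:00
2. Find LOGOUT event for user_id=294: 2024-12-03 11:53:54
3. Session duration: 2024-12-03 11:53:54 - 2024-12-03 11:12:00 = 2514 seconds (41 minutes)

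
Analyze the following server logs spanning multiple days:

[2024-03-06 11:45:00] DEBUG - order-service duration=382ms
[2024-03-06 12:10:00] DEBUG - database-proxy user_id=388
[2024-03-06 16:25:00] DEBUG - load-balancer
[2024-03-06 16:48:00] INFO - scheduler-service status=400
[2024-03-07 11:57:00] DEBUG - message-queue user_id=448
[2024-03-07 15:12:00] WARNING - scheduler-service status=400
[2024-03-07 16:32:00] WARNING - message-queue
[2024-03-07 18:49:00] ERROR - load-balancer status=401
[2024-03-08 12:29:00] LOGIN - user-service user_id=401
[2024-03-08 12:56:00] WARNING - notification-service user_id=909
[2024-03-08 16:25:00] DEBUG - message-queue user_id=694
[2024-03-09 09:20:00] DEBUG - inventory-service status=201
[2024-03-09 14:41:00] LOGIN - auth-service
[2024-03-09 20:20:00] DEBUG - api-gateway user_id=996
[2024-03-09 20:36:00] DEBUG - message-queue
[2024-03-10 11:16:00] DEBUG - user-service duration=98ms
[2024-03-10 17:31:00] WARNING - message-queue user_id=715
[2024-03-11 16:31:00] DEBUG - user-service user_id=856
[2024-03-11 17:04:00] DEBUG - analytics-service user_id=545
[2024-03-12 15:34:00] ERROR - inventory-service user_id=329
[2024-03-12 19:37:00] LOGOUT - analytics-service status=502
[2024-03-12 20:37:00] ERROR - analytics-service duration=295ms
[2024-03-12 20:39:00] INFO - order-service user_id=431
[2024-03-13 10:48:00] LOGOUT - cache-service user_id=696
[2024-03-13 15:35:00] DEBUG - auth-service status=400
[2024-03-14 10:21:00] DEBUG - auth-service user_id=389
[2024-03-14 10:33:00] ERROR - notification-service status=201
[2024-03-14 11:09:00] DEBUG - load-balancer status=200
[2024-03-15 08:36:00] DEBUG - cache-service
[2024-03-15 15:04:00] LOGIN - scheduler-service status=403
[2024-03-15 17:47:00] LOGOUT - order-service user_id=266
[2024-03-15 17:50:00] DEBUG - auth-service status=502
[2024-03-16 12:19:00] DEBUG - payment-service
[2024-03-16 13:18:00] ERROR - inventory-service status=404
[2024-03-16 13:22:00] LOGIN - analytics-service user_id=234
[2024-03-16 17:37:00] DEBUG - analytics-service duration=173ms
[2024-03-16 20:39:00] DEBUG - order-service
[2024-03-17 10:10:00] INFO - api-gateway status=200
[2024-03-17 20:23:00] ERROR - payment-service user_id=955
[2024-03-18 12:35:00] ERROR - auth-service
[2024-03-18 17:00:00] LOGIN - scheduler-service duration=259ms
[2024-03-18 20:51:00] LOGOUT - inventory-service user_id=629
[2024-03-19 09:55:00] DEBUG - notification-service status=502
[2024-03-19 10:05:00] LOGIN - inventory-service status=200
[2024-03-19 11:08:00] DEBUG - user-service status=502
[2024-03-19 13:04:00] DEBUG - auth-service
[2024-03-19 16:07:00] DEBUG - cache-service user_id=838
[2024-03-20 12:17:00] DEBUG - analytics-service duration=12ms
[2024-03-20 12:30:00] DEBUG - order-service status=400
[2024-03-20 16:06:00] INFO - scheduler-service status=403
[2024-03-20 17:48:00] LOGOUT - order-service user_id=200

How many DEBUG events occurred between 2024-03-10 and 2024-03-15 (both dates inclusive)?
8

To filter by date range:

1. Date range: 2024-03-10 through 2024-03-15, both dates inclusive
2. Filter for DEBUG events whose date falls in this range
3. Count matching events: 8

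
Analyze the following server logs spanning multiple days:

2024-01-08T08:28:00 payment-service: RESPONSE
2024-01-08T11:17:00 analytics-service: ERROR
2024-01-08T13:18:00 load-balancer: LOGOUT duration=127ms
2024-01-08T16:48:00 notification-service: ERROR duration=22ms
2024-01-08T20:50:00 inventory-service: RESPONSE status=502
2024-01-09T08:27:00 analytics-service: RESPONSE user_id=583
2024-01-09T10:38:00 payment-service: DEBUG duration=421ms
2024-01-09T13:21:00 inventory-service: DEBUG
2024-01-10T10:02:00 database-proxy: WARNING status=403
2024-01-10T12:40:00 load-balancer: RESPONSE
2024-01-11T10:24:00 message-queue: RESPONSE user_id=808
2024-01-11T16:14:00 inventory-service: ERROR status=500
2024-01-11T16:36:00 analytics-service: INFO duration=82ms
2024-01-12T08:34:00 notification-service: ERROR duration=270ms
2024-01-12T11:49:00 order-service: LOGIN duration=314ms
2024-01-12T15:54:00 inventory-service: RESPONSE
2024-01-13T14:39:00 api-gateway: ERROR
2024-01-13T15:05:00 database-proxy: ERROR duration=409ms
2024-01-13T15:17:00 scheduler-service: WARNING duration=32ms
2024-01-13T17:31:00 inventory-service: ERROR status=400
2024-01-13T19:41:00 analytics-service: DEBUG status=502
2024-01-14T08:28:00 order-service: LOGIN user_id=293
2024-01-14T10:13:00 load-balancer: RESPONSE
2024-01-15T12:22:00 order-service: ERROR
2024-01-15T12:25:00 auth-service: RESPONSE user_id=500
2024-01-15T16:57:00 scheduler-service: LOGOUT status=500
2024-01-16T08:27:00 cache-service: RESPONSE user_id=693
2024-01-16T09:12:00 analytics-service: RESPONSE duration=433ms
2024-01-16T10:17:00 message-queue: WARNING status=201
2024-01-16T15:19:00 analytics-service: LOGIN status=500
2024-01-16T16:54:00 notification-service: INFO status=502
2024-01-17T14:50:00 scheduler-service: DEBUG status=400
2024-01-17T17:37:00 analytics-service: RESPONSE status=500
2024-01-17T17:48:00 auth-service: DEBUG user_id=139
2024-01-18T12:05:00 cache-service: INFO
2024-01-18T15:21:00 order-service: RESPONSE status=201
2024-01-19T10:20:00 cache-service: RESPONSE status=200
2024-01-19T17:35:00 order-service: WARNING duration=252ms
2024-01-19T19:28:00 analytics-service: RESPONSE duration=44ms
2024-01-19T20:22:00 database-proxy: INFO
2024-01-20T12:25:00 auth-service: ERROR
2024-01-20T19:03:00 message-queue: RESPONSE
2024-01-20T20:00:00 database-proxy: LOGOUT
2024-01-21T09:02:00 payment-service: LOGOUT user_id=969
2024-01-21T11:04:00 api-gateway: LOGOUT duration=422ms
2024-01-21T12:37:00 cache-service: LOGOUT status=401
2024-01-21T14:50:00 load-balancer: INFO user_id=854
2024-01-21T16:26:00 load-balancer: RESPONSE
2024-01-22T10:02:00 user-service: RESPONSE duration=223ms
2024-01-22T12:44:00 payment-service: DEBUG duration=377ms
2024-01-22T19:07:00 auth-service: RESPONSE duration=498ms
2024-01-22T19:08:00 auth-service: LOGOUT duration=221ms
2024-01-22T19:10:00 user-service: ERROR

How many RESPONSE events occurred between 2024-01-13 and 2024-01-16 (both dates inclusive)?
4

To filter by date range:

1. Date range: 2024-01-13 through 2024-01-16, both dates inclusive
2. Filter for RESPONSE events whose date falls in this range
3. Count matching events: 4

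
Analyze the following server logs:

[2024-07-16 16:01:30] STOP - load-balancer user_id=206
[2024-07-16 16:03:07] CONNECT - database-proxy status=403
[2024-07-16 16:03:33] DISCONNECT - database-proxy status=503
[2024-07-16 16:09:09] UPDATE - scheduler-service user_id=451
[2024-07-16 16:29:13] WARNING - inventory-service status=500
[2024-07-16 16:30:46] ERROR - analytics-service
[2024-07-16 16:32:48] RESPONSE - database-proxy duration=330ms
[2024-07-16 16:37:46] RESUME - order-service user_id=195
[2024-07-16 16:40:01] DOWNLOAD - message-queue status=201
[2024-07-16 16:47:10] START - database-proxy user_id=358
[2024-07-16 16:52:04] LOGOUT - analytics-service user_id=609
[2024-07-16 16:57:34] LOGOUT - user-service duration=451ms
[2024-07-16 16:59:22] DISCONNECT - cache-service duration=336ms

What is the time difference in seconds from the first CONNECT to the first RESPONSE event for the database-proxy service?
1781

To find the time between events:

1. Locate the first CONNECT event for database-proxy: 2024-07-16 16:03:07
2. Locate the first RESPONSE event for database-proxy: 2024-07-16 16:32:48
3. Calculate the difference: 2024-07-16 16:32:48 - 2024-07-16 16:03:07 = 1781 seconds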